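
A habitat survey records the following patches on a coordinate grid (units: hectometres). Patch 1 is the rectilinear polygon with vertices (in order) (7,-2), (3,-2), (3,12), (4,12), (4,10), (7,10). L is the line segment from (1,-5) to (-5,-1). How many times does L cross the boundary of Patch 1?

0

The segment lies entirely outside Patch 1 and never meets its boundary.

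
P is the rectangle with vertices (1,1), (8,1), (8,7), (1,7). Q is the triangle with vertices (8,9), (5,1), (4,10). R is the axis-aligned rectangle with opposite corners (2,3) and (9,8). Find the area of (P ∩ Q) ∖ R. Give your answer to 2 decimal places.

|P ∩ Q| = 8.75.
|(P ∩ Q) ∩ R| = 7.7778.
|(P ∩ Q) ∖ R| = 8.75 − 7.7778 = 0.97.

0.97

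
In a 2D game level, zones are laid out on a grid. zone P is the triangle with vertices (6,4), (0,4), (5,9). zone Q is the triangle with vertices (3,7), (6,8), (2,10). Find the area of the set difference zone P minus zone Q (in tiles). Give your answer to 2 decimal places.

|zone P| = 15, |zone P∩zone Q| = 1.3889.
|zone P ∖ zone Q| = |zone P| − |zone P∩zone Q| = 15 − 1.3889 = 13.61.

13.61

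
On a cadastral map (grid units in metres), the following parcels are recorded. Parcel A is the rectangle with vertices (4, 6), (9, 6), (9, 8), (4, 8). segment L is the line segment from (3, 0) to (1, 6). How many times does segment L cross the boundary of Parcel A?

The segment lies entirely outside Parcel A and never meets its boundary.

0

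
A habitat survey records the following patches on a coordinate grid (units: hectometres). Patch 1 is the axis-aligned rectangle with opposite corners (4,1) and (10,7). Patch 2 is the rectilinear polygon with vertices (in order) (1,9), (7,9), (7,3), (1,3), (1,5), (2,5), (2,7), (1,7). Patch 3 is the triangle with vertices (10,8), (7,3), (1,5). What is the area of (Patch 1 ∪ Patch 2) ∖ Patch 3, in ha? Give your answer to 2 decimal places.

41.37

|Patch 1 ∪ Patch 2| = 58.
|(Patch 1 ∪ Patch 2) ∩ Patch 3| = 16.6333.
|(Patch 1 ∪ Patch 2) ∖ Patch 3| = 58 − 16.6333 = 41.37.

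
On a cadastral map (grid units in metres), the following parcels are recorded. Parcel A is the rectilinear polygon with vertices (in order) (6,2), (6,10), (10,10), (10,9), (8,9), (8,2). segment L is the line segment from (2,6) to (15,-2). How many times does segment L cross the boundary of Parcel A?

2

The segment meets the boundary at (8,2.308), (6,3.538).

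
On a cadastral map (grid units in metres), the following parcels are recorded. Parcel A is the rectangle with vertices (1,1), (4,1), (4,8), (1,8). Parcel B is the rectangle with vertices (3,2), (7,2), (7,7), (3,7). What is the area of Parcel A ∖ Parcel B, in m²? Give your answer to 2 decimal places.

16.00

|Parcel A∩Parcel B|: x∈[3,4], y∈[2,7] → 1·5 = 5.
|Parcel A| = 21.
|Parcel A ∖ Parcel B| = |Parcel A| − |Parcel A∩Parcel B| = 21 − 5 = 16.00.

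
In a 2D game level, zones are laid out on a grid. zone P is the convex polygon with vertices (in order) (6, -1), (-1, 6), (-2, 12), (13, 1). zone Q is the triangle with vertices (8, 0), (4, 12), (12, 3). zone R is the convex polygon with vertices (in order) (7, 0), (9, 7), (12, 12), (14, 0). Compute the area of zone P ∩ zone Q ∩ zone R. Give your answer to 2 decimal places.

The intersection is the polygon with vertices (8,0), (7.462,1.615), (8.276,4.465), (11.146,2.36).
By the shoelace formula its area is 8.12.

8.12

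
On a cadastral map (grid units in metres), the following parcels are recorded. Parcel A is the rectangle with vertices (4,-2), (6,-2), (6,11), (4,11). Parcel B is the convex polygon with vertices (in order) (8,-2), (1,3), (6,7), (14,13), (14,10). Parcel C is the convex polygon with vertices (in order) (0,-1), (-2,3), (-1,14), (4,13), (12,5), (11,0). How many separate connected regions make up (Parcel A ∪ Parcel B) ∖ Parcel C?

(Parcel A ∪ Parcel B) ∖ Parcel C splits into 2 disjoint pieces (area 5.5346, area 20.4048).

2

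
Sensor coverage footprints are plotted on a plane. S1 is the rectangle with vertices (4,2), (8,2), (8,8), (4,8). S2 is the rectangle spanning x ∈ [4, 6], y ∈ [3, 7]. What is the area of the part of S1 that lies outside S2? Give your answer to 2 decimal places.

|S1∩S2|: x∈[4,6], y∈[3,7] → 2·4 = 8.
|S1| = 24.
|S1 ∖ S2| = |S1| − |S1∩S2| = 24 − 8 = 16.00.

16.00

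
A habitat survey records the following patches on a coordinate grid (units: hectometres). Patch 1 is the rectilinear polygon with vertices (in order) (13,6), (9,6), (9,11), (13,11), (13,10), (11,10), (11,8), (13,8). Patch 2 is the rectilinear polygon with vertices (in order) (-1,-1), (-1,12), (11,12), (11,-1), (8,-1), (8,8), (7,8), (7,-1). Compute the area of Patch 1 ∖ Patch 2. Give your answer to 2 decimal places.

6.00

|Patch 1| = 16, |Patch 1∩Patch 2| = 10.
|Patch 1 ∖ Patch 2| = |Patch 1| − |Patch 1∩Patch 2| = 16 − 10 = 6.00.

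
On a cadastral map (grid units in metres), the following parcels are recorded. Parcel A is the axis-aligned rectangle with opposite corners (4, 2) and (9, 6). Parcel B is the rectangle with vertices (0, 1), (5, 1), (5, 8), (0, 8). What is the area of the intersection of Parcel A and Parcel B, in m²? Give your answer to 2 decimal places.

4.00

|Parcel A∩Parcel B|: x∈[4,5], y∈[2,6] → 1·4 = 4.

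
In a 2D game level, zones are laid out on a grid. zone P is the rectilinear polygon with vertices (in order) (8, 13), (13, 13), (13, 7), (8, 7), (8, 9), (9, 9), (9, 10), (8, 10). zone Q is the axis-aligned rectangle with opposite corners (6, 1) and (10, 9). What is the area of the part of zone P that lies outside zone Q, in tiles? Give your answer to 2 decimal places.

25.00

|zone P| = 29, |zone P∩zone Q| = 4.
|zone P ∖ zone Q| = |zone P| − |zone P∩zone Q| = 29 − 4 = 25.00.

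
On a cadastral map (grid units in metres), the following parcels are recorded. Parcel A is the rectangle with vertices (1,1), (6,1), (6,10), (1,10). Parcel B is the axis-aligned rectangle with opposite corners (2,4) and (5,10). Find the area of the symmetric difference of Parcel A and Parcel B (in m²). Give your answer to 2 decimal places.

|Parcel A∩Parcel B|: x∈[2,5], y∈[4,10] → 3·6 = 18.
|Parcel A △ Parcel B| = |Parcel A| + |Parcel B| − 2·|Parcel A∩Parcel B| = 45 + 18 − 36 = 27.00.

27.00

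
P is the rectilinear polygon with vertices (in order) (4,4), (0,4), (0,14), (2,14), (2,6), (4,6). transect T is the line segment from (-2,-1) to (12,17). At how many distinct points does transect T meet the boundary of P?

The segment meets the boundary at (3.444,6), (1.889,4).

2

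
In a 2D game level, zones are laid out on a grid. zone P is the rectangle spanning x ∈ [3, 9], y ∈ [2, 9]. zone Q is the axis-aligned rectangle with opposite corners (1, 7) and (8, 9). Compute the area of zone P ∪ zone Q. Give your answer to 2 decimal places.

By inclusion–exclusion:
Individual areas: |zone P| = 42, |zone Q| = 14.
|zone P∩zone Q|: x∈[3,8], y∈[7,9] → 5·2 = 10.
|zone P ∪ zone Q| = 56 − 10 = 46.00.

46.00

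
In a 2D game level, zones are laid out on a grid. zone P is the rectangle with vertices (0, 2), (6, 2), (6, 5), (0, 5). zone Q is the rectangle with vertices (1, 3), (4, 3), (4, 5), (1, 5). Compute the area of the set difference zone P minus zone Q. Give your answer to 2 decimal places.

12.00

|zone P∩zone Q|: x∈[1,4], y∈[3,5] → 3·2 = 6.
|zone P| = 18.
|zone P ∖ zone Q| = |zone P| − |zone P∩zone Q| = 18 − 6 = 12.00.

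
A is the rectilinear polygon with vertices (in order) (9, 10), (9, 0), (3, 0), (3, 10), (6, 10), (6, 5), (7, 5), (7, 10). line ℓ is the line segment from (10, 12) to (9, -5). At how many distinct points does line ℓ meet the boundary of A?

0

The segment lies entirely outside A and never meets its boundary.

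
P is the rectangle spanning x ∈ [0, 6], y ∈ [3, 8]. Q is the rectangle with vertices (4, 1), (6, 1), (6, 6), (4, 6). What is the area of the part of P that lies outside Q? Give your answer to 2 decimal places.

24.00

|P∩Q|: x∈[4,6], y∈[3,6] → 2·3 = 6.
|P| = 30.
|P ∖ Q| = |P| − |P∩Q| = 30 − 6 = 24.00.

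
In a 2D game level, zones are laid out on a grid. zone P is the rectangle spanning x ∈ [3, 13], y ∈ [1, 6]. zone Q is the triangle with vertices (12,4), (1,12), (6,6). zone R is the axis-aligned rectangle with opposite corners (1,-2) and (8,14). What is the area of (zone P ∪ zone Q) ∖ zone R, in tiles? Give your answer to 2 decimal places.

25.57

|zone P ∪ zone Q| = 59.75.
|(zone P ∪ zone Q) ∩ zone R| = 34.1818.
|(zone P ∪ zone Q) ∖ zone R| = 59.75 − 34.1818 = 25.57.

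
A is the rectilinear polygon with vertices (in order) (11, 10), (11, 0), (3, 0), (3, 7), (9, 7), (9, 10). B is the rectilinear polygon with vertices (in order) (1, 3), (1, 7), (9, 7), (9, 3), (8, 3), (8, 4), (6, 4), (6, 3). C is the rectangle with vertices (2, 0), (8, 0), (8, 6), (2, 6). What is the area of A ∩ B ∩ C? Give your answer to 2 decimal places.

13.00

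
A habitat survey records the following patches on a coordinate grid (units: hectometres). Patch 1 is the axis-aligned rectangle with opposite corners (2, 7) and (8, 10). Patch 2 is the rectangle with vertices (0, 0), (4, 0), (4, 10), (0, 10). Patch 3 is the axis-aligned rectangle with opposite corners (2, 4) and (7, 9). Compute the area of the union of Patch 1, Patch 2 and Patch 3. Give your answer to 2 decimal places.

By inclusion–exclusion:
Individual areas: |Patch 1| = 18, |Patch 2| = 40, |Patch 3| = 25.
|Patch 1∩Patch 2|: x∈[2,4], y∈[7,10] → 2·3 = 6.
|Patch 1∩Patch 3|: x∈[2,7], y∈[7,9] → 5·2 = 10.
|Patch 2∩Patch 3|: x∈[2,4], y∈[4,9] → 2·5 = 10.
|Patch 1∩Patch 2∩Patch 3| = 4.
|Patch 1 ∪ Patch 2 ∪ Patch 3| = 83 − 26 + 4 = 61.00.

61.00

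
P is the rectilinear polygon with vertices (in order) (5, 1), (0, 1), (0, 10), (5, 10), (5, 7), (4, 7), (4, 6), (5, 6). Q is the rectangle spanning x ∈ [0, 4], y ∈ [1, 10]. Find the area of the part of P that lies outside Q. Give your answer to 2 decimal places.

8.00

|P| = 44, |P∩Q| = 36.
|P ∖ Q| = |P| − |P∩Q| = 44 − 36 = 8.00.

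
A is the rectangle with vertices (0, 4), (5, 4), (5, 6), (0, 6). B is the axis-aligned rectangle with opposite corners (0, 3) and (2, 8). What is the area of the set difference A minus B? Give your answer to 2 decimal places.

|A∩B|: x∈[0,2], y∈[4,6] → 2·2 = 4.
|A| = 10.
|A ∖ B| = |A| − |A∩B| = 10 − 4 = 6.00.

6.00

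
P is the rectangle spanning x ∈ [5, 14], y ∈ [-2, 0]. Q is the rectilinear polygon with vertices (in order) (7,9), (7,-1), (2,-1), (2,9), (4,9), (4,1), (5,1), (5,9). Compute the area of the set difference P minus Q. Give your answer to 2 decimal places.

16.00

|P| = 18, |P∩Q| = 2.
|P ∖ Q| = |P| − |P∩Q| = 18 − 2 = 16.00.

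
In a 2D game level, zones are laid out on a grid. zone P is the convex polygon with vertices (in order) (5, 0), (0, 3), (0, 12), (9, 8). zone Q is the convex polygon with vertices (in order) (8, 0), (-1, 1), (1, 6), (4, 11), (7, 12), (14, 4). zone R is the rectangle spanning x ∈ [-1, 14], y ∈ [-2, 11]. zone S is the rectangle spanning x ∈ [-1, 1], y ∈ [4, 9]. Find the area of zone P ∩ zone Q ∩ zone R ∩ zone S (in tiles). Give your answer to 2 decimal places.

The intersection is the polygon with vertices (1,6), (1,4), (0.2,4).
By the shoelace formula its area is 0.80.

0.80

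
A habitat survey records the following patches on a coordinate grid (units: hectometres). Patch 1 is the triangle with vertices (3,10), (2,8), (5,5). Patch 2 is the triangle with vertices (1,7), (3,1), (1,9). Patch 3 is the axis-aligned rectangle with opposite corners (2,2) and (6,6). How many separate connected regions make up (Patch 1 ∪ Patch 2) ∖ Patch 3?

(Patch 1 ∪ Patch 2) ∖ Patch 3 splits into 3 disjoint pieces (area 4.2, area 1.5, area 0.0417).

3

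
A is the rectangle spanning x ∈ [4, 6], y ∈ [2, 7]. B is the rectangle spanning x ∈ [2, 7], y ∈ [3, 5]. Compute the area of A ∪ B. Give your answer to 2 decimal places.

16.00

By inclusion–exclusion:
Individual areas: |A| = 10, |B| = 10.
|A∩B|: x∈[4,6], y∈[3,5] → 2·2 = 4.
|A ∪ B| = 20 − 4 = 16.00.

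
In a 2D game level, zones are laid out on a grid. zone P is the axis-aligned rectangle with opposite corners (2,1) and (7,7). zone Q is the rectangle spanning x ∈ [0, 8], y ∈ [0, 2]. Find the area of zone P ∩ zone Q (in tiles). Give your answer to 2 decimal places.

5.00

|zone P∩zone Q|: x∈[2,7], y∈[1,2] → 5·1 = 5.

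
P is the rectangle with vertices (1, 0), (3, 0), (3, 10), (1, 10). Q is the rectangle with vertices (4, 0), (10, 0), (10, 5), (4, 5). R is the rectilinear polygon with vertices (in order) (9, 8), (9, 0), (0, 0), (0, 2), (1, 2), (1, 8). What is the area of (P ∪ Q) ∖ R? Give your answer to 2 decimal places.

|P ∪ Q| = 50.
|(P ∪ Q) ∩ R| = 41.
|(P ∪ Q) ∖ R| = 50 − 41 = 9.00.

9.00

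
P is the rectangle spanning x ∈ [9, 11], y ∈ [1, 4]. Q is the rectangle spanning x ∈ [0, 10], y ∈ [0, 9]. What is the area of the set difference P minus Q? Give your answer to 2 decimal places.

3.00

|P∩Q|: x∈[9,10], y∈[1,4] → 1·3 = 3.
|P| = 6.
|P ∖ Q| = |P| − |P∩Q| = 6 − 3 = 3.00.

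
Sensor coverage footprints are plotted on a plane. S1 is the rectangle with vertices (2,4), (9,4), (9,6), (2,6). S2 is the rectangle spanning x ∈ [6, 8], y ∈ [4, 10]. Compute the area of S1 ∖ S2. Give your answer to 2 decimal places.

10.00

|S1∩S2|: x∈[6,8], y∈[4,6] → 2·2 = 4.
|S1| = 14.
|S1 ∖ S2| = |S1| − |S1∩S2| = 14 − 4 = 10.00.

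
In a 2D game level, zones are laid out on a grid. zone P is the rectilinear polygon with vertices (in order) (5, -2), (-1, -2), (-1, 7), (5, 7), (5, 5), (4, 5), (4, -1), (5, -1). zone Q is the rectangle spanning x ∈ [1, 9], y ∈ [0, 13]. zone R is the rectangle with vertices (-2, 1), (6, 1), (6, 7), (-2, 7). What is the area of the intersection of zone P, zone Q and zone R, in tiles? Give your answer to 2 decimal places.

The intersection is the polygon with vertices (5,5), (4,5), (4,1), (1,1), (1,7), (5,7).
By the shoelace formula its area is 20.00.

20.00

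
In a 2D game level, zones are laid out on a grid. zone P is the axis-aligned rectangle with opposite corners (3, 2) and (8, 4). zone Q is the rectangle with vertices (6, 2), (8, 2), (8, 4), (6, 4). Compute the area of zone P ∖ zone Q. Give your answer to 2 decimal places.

6.00

|zone P∩zone Q|: x∈[6,8], y∈[2,4] → 2·2 = 4.
|zone P| = 10.
|zone P ∖ zone Q| = |zone P| − |zone P∩zone Q| = 10 − 4 = 6.00.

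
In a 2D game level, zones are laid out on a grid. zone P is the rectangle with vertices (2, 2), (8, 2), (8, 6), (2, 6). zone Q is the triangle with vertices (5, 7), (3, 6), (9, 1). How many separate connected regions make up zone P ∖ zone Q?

2

zone P ∖ zone Q splits into 2 disjoint pieces (area 4.0833, area 13.6).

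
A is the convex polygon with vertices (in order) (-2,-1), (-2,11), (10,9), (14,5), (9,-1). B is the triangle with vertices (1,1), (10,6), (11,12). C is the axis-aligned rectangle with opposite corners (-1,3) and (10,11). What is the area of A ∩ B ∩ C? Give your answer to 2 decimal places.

The intersection is the polygon with vertices (4.6,3), (2.818,3), (8.5,9.25), (10,9), (10,6).
By the shoelace formula its area is 18.84.

18.84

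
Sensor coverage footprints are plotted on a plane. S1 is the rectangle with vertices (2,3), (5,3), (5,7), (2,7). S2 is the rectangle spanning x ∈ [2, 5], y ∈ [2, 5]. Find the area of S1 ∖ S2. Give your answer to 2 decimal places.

|S1∩S2|: x∈[2,5], y∈[3,5] → 3·2 = 6.
|S1| = 12.
|S1 ∖ S2| = |S1| − |S1∩S2| = 12 − 6 = 6.00.

6.00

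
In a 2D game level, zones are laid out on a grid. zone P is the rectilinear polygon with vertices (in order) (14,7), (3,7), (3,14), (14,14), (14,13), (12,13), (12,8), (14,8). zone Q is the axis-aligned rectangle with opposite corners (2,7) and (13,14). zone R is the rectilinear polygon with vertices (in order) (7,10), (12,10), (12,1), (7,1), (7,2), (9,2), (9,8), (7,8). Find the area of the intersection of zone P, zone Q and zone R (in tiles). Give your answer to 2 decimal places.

13.00

The intersection is the polygon with vertices (12,8), (12,7), (9,7), (9,8), (7,8), (7,10), (12,10).
By the shoelace formula its area is 13.00.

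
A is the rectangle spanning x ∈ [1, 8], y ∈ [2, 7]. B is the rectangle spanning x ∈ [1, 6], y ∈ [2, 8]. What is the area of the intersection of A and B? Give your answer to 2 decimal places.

25.00

|A∩B|: x∈[1,6], y∈[2,7] → 5·5 = 25.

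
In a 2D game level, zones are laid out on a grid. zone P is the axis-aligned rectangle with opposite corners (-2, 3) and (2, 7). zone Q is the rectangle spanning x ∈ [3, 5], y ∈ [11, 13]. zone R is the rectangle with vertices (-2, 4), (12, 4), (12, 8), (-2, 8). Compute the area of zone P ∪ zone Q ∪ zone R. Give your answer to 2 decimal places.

By inclusion–exclusion:
Individual areas: |zone P| = 16, |zone Q| = 4, |zone R| = 56.
|zone P∩zone Q| = 0 (no overlap).
|zone P∩zone R|: x∈[-2,2], y∈[4,7] → 4·3 = 12.
|zone Q∩zone R| = 0 (no overlap).
|zone P∩zone Q∩zone R| = 0.
|zone P ∪ zone Q ∪ zone R| = 76 − 12 + 0 = 64.00.

64.00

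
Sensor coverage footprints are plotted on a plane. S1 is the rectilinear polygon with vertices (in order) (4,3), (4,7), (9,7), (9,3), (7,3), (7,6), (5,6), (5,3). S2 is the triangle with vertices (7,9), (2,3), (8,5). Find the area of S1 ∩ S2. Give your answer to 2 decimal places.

5.77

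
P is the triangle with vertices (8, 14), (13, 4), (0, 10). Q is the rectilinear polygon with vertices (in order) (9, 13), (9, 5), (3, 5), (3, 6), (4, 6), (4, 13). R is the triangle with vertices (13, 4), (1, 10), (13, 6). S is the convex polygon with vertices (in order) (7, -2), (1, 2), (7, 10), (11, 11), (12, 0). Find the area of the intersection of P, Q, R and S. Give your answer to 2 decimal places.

3.59

The intersection is the polygon with vertices (5.364,7.818), (5.8,8.4), (9,7.333), (9,6).
By the shoelace formula its area is 3.59.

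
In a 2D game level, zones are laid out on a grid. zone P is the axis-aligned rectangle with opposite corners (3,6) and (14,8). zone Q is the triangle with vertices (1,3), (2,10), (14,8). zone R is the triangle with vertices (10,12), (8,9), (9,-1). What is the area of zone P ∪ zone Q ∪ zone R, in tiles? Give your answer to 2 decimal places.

By inclusion–exclusion:
Individual areas: |zone P| = 22, |zone Q| = 43, |zone R| = 11.5.
|zone P∩zone Q| = 16.8.
|zone P∩zone R| = 2.8308.
|zone Q∩zone R| = 4.1922.
|zone P∩zone Q∩zone R| = 2.7227.
|zone P ∪ zone Q ∪ zone R| = 76.5 − 23.823 + 2.7227 = 55.40.

55.40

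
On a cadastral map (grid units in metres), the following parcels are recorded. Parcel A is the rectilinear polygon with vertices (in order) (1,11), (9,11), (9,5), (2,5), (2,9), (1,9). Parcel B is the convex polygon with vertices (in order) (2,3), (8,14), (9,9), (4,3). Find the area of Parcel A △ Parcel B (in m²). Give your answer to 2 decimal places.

33.36

|Parcel A| = 44, |Parcel B| = 26.5, |Parcel A∩Parcel B| = 18.5697.
|Parcel A △ Parcel B| = |Parcel A| + |Parcel B| − 2·|Parcel A∩Parcel B| = 44 + 26.5 − 37.1394 = 33.36.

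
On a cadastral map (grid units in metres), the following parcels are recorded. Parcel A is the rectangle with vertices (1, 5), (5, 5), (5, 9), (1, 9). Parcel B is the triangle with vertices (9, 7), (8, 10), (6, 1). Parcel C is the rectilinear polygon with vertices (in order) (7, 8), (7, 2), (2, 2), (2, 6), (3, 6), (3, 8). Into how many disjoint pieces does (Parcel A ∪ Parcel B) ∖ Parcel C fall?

3

(Parcel A ∪ Parcel B) ∖ Parcel C splits into 3 disjoint pieces (area 9, area 6.25, area 0.1389).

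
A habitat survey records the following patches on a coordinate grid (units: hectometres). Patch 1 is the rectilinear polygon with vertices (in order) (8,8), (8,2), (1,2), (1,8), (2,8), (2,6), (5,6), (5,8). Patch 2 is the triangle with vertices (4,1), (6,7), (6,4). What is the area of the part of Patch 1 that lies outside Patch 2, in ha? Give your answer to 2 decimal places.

|Patch 1| = 36, |Patch 1∩Patch 2| = 2.8333.
|Patch 1 ∖ Patch 2| = |Patch 1| − |Patch 1∩Patch 2| = 36 − 2.8333 = 33.17.

33.17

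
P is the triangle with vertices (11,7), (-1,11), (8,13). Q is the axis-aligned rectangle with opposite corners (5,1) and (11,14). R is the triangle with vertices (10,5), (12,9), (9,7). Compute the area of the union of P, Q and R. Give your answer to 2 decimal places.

88.67

By inclusion–exclusion:
Individual areas: |P| = 30, |Q| = 78, |R| = 4.
|P∩Q| = 20.
|P∩R| = 0.5556.
|Q∩R| = 3.3333.
|P∩Q∩R| = 0.5556.
|P ∪ Q ∪ R| = 112 − 23.8889 + 0.5556 = 88.67.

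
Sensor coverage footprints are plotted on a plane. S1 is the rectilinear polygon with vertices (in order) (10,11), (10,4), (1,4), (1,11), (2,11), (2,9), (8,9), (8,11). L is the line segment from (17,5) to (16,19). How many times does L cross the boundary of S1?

The segment lies entirely outside S1 and never meets its boundary.

0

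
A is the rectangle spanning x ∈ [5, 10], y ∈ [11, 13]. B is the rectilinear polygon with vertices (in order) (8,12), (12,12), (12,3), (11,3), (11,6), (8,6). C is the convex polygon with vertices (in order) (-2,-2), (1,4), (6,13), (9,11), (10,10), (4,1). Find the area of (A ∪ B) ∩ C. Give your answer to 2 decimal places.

8.60

The region (A ∪ B) ∩ C is the polygon with vertices (5,11.2), (6,13), (9,11), (10,10), (8,7), (8,11), (5,11).
By the shoelace formula its area is 8.60.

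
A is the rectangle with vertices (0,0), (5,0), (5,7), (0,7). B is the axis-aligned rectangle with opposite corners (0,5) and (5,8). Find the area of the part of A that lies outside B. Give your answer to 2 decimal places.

|A∩B|: x∈[0,5], y∈[5,7] → 5·2 = 10.
|A| = 35.
|A ∖ B| = |A| − |A∩B| = 35 − 10 = 25.00.

25.00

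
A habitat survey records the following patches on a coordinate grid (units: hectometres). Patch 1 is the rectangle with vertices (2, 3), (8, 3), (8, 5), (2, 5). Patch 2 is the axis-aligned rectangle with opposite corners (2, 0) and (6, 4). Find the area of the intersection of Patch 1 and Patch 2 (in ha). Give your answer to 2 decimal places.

|Patch 1∩Patch 2|: x∈[2,6], y∈[3,4] → 4·1 = 4.

4.00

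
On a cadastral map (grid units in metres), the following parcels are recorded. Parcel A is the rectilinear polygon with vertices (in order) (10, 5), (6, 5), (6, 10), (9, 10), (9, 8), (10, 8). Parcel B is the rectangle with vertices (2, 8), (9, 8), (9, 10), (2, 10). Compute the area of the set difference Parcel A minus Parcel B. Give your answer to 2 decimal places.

12.00

|Parcel A| = 18, |Parcel A∩Parcel B| = 6.
|Parcel A ∖ Parcel B| = |Parcel A| − |Parcel A∩Parcel B| = 18 − 6 = 12.00.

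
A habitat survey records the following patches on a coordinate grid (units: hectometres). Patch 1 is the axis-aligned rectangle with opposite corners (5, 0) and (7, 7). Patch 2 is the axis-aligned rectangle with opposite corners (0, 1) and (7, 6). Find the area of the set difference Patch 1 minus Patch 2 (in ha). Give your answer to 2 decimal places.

4.00

|Patch 1∩Patch 2|: x∈[5,7], y∈[1,6] → 2·5 = 10.
|Patch 1| = 14.
|Patch 1 ∖ Patch 2| = |Patch 1| − |Patch 1∩Patch 2| = 14 − 10 = 4.00.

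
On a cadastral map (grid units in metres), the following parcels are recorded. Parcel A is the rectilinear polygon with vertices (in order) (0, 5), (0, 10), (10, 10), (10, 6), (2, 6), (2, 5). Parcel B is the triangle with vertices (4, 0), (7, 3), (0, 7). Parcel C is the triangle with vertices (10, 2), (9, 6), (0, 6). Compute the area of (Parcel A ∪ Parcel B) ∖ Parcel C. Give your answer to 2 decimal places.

|Parcel A ∪ Parcel B| = 56.7857.
|(Parcel A ∪ Parcel B) ∩ Parcel C| = 2.0595.
|(Parcel A ∪ Parcel B) ∖ Parcel C| = 56.7857 − 2.0595 = 54.73.

54.73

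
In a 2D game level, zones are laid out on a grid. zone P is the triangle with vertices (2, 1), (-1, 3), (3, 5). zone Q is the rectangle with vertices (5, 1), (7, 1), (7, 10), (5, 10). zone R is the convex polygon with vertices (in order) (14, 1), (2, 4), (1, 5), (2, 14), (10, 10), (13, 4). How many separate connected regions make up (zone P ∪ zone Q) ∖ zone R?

2

(zone P ∪ zone Q) ∖ zone R splits into 2 disjoint pieces (area 6.2255, area 4).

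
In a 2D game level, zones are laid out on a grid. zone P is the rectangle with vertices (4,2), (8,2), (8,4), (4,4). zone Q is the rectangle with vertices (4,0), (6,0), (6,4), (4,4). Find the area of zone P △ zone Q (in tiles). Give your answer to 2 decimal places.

8.00

|zone P∩zone Q|: x∈[4,6], y∈[2,4] → 2·2 = 4.
|zone P △ zone Q| = |zone P| + |zone Q| − 2·|zone P∩zone Q| = 8 + 8 − 8 = 8.00.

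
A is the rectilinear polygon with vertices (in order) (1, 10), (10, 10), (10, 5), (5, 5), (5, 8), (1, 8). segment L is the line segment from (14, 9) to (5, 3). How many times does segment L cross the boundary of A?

The segment meets the boundary at (8,5), (10,6.333).

2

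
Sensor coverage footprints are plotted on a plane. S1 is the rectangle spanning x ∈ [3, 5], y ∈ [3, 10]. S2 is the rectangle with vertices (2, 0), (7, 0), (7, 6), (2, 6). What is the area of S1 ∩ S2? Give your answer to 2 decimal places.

|S1∩S2|: x∈[3,5], y∈[3,6] → 2·3 = 6.

6.00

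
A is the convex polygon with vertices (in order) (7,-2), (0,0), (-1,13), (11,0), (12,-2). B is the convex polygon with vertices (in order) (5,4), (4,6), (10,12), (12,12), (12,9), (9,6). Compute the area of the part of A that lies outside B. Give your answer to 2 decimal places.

|A| = 87.5, |A∩B| = 3.4137.
|A ∖ B| = |A| − |A∩B| = 87.5 − 3.4137 = 84.09.

84.09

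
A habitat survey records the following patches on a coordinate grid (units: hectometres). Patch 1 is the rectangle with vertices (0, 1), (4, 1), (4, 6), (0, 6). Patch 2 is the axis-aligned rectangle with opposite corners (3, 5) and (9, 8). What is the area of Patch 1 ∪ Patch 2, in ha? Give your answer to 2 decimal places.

37.00

By inclusion–exclusion:
Individual areas: |Patch 1| = 20, |Patch 2| = 18.
|Patch 1∩Patch 2|: x∈[3,4], y∈[5,6] → 1·1 = 1.
|Patch 1 ∪ Patch 2| = 38 − 1 = 37.00.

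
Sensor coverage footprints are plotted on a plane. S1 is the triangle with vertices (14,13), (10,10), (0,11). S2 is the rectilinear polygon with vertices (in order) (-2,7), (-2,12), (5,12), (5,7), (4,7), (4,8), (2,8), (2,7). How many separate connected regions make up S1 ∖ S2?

S1 ∖ S2 is a single connected region.

1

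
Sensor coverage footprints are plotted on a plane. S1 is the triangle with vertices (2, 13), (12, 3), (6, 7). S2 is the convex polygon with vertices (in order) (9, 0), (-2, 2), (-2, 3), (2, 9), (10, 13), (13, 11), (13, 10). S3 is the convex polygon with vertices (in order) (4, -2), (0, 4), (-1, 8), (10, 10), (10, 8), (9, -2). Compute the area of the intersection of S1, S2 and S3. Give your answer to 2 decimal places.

6.62

The intersection is the polygon with vertices (6,7), (4.649,9.027), (5.769,9.231), (9.727,5.273), (9.656,4.562).
By the shoelace formula its area is 6.62.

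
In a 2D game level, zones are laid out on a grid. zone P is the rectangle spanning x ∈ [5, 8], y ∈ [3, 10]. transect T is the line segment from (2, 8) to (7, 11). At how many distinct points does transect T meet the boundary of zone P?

2

The segment meets the boundary at (5.333,10), (5,9.8).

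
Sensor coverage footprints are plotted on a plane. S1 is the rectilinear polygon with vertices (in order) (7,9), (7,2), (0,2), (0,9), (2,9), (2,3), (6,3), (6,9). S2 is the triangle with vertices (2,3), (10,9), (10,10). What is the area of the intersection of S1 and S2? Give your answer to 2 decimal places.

0.56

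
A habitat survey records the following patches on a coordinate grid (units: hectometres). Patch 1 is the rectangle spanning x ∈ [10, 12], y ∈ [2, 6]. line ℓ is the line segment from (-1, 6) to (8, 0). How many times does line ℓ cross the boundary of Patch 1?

The segment lies entirely outside Patch 1 and never meets its boundary.

0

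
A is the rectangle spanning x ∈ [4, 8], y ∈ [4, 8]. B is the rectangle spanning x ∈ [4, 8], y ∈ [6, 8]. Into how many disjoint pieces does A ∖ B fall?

A ∖ B is a single connected region.

1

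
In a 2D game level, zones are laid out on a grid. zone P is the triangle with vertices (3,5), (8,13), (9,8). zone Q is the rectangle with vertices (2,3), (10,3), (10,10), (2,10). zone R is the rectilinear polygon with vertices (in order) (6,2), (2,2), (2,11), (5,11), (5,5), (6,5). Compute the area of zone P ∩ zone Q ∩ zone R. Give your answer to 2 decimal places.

2.20

The intersection is the polygon with vertices (3,5), (5,8.2), (5,6).
By the shoelace formula its area is 2.20.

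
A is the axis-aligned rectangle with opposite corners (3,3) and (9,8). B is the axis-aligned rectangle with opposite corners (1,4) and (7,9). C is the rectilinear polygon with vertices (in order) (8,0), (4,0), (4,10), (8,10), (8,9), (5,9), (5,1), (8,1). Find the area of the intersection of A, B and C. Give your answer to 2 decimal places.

4.00

The intersection is the polygon with vertices (5,8), (5,4), (4,4), (4,8).
By the shoelace formula its area is 4.00.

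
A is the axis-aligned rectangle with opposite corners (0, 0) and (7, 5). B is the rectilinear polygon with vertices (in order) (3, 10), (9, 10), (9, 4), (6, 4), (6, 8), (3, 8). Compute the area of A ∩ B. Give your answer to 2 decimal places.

1.00

The intersection is the polygon with vertices (7,5), (7,4), (6,4), (6,5).
By the shoelace formula its area is 1.00.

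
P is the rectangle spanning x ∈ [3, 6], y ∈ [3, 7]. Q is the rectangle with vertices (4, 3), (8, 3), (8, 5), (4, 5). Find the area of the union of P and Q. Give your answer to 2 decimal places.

By inclusion–exclusion:
Individual areas: |P| = 12, |Q| = 8.
|P∩Q|: x∈[4,6], y∈[3,5] → 2·2 = 4.
|P ∪ Q| = 20 − 4 = 16.00.

16.00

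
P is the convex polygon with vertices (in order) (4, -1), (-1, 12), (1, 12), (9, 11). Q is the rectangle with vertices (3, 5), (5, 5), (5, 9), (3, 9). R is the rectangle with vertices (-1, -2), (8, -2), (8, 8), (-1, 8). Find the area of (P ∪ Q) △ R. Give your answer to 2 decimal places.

88.60

|P ∪ Q| = 63.5.
|(P ∪ Q) ∩ R| = 32.4519.
|(P ∪ Q) △ R| = 63.5 + 90 − 64.9038 = 88.60.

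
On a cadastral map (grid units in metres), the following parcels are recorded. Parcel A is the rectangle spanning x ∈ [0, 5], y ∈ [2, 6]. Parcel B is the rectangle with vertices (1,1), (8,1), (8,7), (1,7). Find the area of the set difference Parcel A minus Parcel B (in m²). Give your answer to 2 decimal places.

|Parcel A∩Parcel B|: x∈[1,5], y∈[2,6] → 4·4 = 16.
|Parcel A| = 20.
|Parcel A ∖ Parcel B| = |Parcel A| − |Parcel A∩Parcel B| = 20 − 16 = 4.00.

4.00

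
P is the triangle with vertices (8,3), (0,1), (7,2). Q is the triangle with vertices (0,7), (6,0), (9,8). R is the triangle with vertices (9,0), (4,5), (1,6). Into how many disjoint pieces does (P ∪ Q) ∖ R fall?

(P ∪ Q) ∖ R is a single connected region.

1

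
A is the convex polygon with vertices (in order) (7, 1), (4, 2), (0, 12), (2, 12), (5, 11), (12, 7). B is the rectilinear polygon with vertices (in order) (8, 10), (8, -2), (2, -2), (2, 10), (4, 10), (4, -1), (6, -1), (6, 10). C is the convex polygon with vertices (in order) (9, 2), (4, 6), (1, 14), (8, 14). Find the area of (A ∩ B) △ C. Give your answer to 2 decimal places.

|A ∩ B| = 27.7869.
|(A ∩ B) ∩ C| = 15.3536.
|(A ∩ B) △ C| = 27.7869 + 56 − 30.7071 = 53.08.

53.08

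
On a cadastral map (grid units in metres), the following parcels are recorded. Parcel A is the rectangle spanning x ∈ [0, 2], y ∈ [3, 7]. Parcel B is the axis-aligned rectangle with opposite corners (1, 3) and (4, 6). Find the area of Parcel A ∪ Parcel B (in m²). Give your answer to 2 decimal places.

14.00

By inclusion–exclusion:
Individual areas: |Parcel A| = 8, |Parcel B| = 9.
|Parcel A∩Parcel B|: x∈[1,2], y∈[3,6] → 1·3 = 3.
|Parcel A ∪ Parcel B| = 17 − 3 = 14.00.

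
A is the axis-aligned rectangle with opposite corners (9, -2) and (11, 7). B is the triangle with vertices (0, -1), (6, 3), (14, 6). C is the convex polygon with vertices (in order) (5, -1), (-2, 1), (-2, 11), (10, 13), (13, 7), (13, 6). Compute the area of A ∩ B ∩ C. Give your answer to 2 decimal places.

The intersection is the polygon with vertices (9,3.5), (9,4.125), (11,4.875), (11,4.5).
By the shoelace formula its area is 1.00.

1.00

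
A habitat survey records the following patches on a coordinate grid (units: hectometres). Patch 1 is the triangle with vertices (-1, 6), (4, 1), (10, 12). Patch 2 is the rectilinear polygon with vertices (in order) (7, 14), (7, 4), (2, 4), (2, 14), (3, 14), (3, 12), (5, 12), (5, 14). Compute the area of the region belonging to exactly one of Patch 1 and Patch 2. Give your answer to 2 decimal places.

|Patch 1| = 42.5, |Patch 2| = 46, |Patch 1∩Patch 2| = 23.2955.
|Patch 1 △ Patch 2| = |Patch 1| + |Patch 2| − 2·|Patch 1∩Patch 2| = 42.5 + 46 − 46.5909 = 41.91.

41.91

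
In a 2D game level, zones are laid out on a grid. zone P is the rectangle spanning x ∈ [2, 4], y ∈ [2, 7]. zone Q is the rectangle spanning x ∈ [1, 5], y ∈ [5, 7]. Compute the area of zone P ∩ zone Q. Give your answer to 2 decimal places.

4.00

|zone P∩zone Q|: x∈[2,4], y∈[5,7] → 2·2 = 4.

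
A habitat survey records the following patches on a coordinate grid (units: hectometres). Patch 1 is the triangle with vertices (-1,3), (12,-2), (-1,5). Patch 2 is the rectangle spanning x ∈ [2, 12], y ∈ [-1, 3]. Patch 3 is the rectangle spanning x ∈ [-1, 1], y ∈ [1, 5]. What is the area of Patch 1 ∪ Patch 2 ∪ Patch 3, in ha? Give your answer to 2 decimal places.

50.12

By inclusion–exclusion:
Individual areas: |Patch 1| = 13, |Patch 2| = 40, |Patch 3| = 8.
|Patch 1∩Patch 2| = 7.1835.
|Patch 1∩Patch 3| = 3.6923.
|Patch 2∩Patch 3| = 0 (no overlap).
|Patch 1∩Patch 2∩Patch 3| = 0.
|Patch 1 ∪ Patch 2 ∪ Patch 3| = 61 − 10.8758 + 0 = 50.12.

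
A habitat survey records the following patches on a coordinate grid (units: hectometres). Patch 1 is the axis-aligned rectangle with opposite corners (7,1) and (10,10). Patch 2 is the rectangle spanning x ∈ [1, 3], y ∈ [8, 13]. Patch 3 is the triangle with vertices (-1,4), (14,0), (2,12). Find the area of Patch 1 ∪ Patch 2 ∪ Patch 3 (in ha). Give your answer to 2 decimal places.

84.73

By inclusion–exclusion:
Individual areas: |Patch 1| = 27, |Patch 2| = 10, |Patch 3| = 66.
|Patch 1∩Patch 2| = 0 (no overlap).
|Patch 1∩Patch 3| = 12.1.
|Patch 2∩Patch 3| = 6.1667.
|Patch 1∩Patch 2∩Patch 3| = 0.
|Patch 1 ∪ Patch 2 ∪ Patch 3| = 103 − 18.2667 + 0 = 84.73.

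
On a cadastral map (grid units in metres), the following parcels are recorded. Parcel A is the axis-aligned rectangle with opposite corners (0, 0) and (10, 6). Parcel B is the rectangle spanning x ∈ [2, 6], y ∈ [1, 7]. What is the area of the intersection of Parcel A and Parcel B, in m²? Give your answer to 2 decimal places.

|Parcel A∩Parcel B|: x∈[2,6], y∈[1,6] → 4·5 = 20.

20.00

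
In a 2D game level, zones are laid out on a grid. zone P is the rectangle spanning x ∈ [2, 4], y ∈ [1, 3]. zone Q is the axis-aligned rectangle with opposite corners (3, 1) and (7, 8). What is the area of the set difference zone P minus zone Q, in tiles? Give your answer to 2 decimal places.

2.00

|zone P∩zone Q|: x∈[3,4], y∈[1,3] → 1·2 = 2.
|zone P| = 4.
|zone P ∖ zone Q| = |zone P| − |zone P∩zone Q| = 4 − 2 = 2.00.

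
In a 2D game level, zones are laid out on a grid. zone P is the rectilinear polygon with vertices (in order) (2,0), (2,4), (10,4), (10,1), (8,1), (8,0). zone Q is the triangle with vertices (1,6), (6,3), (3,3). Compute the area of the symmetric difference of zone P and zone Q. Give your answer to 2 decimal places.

|zone P| = 30, |zone Q| = 4.5, |zone P∩zone Q| = 2.5.
|zone P △ zone Q| = |zone P| + |zone Q| − 2·|zone P∩zone Q| = 30 + 4.5 − 5 = 29.50.

29.50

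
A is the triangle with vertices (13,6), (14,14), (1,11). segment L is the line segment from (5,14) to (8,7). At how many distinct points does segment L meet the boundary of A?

2

The segment meets the boundary at (7.435,8.319), (5.81,12.11).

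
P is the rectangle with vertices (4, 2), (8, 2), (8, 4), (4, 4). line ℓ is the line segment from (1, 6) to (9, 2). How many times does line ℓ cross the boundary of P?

2

The segment meets the boundary at (8,2.5), (5,4).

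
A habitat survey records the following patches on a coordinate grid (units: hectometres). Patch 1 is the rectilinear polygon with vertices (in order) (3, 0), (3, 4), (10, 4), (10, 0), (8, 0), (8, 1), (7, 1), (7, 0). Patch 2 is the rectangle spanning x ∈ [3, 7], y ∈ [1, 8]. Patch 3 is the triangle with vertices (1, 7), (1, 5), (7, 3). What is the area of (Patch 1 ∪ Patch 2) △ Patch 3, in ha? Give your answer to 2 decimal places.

|Patch 1 ∪ Patch 2| = 43.
|(Patch 1 ∪ Patch 2) ∩ Patch 3| = 2.6667.
|(Patch 1 ∪ Patch 2) △ Patch 3| = 43 + 6 − 5.3333 = 43.67.

43.67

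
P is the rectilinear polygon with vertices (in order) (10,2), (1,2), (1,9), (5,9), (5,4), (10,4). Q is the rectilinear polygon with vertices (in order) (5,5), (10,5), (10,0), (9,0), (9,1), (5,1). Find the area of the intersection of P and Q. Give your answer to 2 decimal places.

10.00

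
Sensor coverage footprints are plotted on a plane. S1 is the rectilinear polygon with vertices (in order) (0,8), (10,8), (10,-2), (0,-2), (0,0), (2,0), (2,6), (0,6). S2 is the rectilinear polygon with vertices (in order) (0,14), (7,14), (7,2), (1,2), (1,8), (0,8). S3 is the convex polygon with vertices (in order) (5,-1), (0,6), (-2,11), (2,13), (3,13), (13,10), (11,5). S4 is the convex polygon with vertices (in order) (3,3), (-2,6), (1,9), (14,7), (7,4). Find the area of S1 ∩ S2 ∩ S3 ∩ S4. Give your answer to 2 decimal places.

24.70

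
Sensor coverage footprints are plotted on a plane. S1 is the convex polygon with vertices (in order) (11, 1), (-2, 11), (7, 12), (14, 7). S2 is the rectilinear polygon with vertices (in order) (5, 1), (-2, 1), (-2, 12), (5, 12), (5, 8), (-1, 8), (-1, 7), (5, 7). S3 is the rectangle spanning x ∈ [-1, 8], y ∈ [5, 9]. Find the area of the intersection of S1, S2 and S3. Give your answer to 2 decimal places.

5.00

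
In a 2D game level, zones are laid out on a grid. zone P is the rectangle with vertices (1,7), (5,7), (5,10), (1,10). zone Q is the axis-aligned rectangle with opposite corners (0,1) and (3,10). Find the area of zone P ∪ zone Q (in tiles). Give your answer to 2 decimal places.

33.00

By inclusion–exclusion:
Individual areas: |zone P| = 12, |zone Q| = 27.
|zone P∩zone Q|: x∈[1,3], y∈[7,10] → 2·3 = 6.
|zone P ∪ zone Q| = 39 − 6 = 33.00.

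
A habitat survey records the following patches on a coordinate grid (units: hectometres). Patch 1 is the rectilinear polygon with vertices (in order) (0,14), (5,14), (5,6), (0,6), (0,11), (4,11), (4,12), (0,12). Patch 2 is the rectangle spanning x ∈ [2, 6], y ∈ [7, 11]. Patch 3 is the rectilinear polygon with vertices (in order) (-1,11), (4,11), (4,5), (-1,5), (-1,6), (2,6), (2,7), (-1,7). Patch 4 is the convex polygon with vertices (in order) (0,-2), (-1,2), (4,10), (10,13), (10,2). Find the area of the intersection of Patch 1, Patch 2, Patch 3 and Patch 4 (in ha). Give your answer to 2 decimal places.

The intersection is the polygon with vertices (4,7), (2.125,7), (4,10).
By the shoelace formula its area is 2.81.

2.81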